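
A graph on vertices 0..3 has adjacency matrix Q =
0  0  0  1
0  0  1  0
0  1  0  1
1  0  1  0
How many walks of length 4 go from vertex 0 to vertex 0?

The number of length-4 walks from vertex 0 to vertex 0 is entry (0,0) of Q⁴, where Q is the adjacency matrix.
Q² = [[1, 0, 1, 0], [0, 1, 0, 1], [1, 0, 2, 0], [0, 1, 0, 2]]
Q³ = [[0, 1, 0, 2], [1, 0, 2, 0], [0, 2, 0, 3], [2, 0, 3, 0]]
Q⁴ = [[2, 0, 3, 0], [0, 2, 0, 3], [3, 0, 5, 0], [0, 3, 0, 5]]

2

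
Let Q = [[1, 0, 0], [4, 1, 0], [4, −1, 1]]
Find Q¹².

[[1, 0, 0], [48, 1, 0], [−216, −12, 1]]

Q = I + N where N = [[0, 0, 0], [4, 0, 0], [4, −1, 0]] is strictly lower-triangular, so N³ = 0.
(I + N)¹² = I + 12·N + 66·N² = [[1, 0, 0], [48, 1, 0], [−216, −12, 1]].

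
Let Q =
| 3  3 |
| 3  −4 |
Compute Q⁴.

[[333, −129], [−129, 634]]

Q² = [[18, −3], [−3, 25]]
Q³ = [[45, 66], [66, −109]]
Q⁴ = [[333, −129], [−129, 634]]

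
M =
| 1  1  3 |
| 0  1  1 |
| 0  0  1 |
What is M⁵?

M = I + N where N = [[0, 1, 3], [0, 0, 1], [0, 0, 0]] is strictly upper-triangular, so N³ = 0.
(I + N)⁵ = I + 5·N + 10·N² = [[1, 5, 25], [0, 1, 5], [0, 0, 1]].

[[1, 5, 25], [0, 1, 5], [0, 0, 1]]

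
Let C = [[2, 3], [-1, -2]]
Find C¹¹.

C² = I (check: tr C = 0 and det C = -1), so C¹¹ = C since 11 is odd.

[[2, 3], [-1, -2]]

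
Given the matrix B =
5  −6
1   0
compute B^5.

tr B = 5 and det B = 6, so the characteristic polynomial is λ² − (5)λ + (6) with roots 2 and 3.
Eigenvectors give P = [[2, 3], [1, 1]] with P⁻¹ = [[−1, 3], [1, −2]], and B = P·diag(2, 3)·P⁻¹.
Then B^5 = P·diag(32, 243)·P⁻¹ = [[64, 729], [32, 243]] · [[−1, 3], [1, −2]] = [[665, −1266], [211, −390]].

[[665, −1266], [211, −390]]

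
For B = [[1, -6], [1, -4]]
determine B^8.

[[-509, 1530], [-255, 766]]

tr B = -3 and det B = 2, so the characteristic polynomial is λ² − (-3)λ + (2) with roots -2 and -1.
Eigenvectors give P = [[2, 3], [1, 1]] with P⁻¹ = [[-1, 3], [1, -2]], and B = P·diag(-2, -1)·P⁻¹.
Then B^8 = P·diag(256, 1)·P⁻¹ = [[512, 3], [256, 1]] · [[-1, 3], [1, -2]] = [[-509, 1530], [-255, 766]].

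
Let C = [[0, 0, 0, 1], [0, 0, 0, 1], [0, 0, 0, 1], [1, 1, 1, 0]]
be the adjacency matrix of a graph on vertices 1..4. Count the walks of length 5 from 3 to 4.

9

The number of length-5 walks from vertex 3 to vertex 4 is entry (3,4) of C⁵, where C is the adjacency matrix.
C² = [[1, 1, 1, 0], [1, 1, 1, 0], [1, 1, 1, 0], [0, 0, 0, 3]]
C³ = [[0, 0, 0, 3], [0, 0, 0, 3], [0, 0, 0, 3], [3, 3, 3, 0]]
C⁴ = [[3, 3, 3, 0], [3, 3, 3, 0], [3, 3, 3, 0], [0, 0, 0, 9]]
C⁵ = [[0, 0, 0, 9], [0, 0, 0, 9], [0, 0, 0, 9], [9, 9, 9, 0]]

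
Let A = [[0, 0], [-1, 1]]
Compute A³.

A² = [[0, 0], [-1, 1]]
A³ = [[0, 0], [-1, 1]]

[[0, 0], [-1, 1]]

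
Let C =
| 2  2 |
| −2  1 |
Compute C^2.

[[0, 6], [−6, −3]]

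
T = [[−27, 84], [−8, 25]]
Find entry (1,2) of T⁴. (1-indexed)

tr T = −2 and det T = −3, so the characteristic polynomial is λ² − (−2)λ + (−3) with roots −3 and 1.
Eigenvectors give P = [[−7, −3], [−2, −1]] with P⁻¹ = [[−1, 3], [2, −7]], and T = P·diag(−3, 1)·P⁻¹.
Then T⁴ = P·diag(81, 1)·P⁻¹ = [[−567, −3], [−162, −1]] · [[−1, 3], [2, −7]] = [[561, −1680], [160, −479]].

−1680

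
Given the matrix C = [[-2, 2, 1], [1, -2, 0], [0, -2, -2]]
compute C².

[[6, -10, -4], [-4, 6, 1], [-2, 8, 4]]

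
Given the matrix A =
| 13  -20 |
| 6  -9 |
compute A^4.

[[481, -800], [240, -399]]

tr A = 4 and det A = 3, so the characteristic polynomial is λ² − (4)λ + (3) with roots 3 and 1.
Eigenvectors give P = [[2, 5], [1, 3]] with P⁻¹ = [[3, -5], [-1, 2]], and A = P·diag(3, 1)·P⁻¹.
Then A^4 = P·diag(81, 1)·P⁻¹ = [[162, 5], [81, 3]] · [[3, -5], [-1, 2]] = [[481, -800], [240, -399]].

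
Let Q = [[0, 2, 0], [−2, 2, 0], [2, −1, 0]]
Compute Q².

[[−4, 4, 0], [−4, 0, 0], [2, 2, 0]]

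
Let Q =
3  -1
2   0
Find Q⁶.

tr Q = 3 and det Q = 2, so the characteristic polynomial is λ² − (3)λ + (2) with roots 2 and 1.
Eigenvectors give P = [[1, -1], [1, -2]] with P⁻¹ = [[2, -1], [1, -1]], and Q = P·diag(2, 1)·P⁻¹.
Then Q⁶ = P·diag(64, 1)·P⁻¹ = [[64, -1], [64, -2]] · [[2, -1], [1, -1]] = [[127, -63], [126, -62]].

[[127, -63], [126, -62]]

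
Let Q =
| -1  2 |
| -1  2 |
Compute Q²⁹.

Q² = Q (a projection; rank 1, trace 1), so Q²⁹ = Q.

[[-1, 2], [-1, 2]]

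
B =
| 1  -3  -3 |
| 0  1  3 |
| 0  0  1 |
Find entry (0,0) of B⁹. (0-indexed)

B = I + N where N = [[0, -3, -3], [0, 0, 3], [0, 0, 0]] is strictly upper-triangular, so N³ = 0.
(I + N)⁹ = I + 9·N + 36·N² = [[1, -27, -351], [0, 1, 27], [0, 0, 1]].

1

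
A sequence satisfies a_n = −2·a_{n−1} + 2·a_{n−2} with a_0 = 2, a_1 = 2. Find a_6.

With companion matrix A = [[−2, 2], [1, 0]], [a_n, a_{n−1}]ᵀ = A·[a_{n−1}, a_{n−2}]ᵀ, so [a_6, a_5]ᵀ = A^5·[a_1, a_0]ᵀ.
A^5 = [[−120, 88], [44, −32]], giving [a_6, a_5]ᵀ = [[−64], [24]].

−64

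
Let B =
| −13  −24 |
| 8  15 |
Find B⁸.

[[−19679, −39360], [13120, 26241]]

tr B = 2 and det B = −3, so the characteristic polynomial is λ² − (2)λ + (−3) with roots 3 and −1.
Eigenvectors give P = [[3, 2], [−2, −1]] with P⁻¹ = [[−1, −2], [2, 3]], and B = P·diag(3, −1)·P⁻¹.
Then B⁸ = P·diag(6561, 1)·P⁻¹ = [[19683, 2], [−13122, −1]] · [[−1, −2], [2, 3]] = [[−19679, −39360], [13120, 26241]].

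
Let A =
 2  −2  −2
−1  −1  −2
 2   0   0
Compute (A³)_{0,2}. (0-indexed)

0

A² = [[2, −2, 0], [−5, 3, 4], [4, −4, −4]]
A³ = [[6, −2, 0], [−5, 7, 4], [4, −4, 0]]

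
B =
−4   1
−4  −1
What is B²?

[[12, −5], [20, −3]]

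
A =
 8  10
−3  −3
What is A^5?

[[1298, 2110], [−633, −1023]]

tr A = 5 and det A = 6, so the characteristic polynomial is λ² − (5)λ + (6) with roots 3 and 2.
Eigenvectors give P = [[2, −5], [−1, 3]] with P⁻¹ = [[3, 5], [1, 2]], and A = P·diag(3, 2)·P⁻¹.
Then A^5 = P·diag(243, 32)·P⁻¹ = [[486, −160], [−243, 96]] · [[3, 5], [1, 2]] = [[1298, 2110], [−633, −1023]].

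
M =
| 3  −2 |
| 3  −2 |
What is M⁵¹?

[[3, −2], [3, −2]]

M² = M (a projection; rank 1, trace 1), so M⁵¹ = M.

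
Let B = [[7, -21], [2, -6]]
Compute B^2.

[[7, -21], [2, -6]]

B² = B (a projection; rank 1, trace 1), so B^2 = B.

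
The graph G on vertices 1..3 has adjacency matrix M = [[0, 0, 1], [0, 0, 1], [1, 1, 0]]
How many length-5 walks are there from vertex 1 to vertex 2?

The number of length-5 walks from vertex 1 to vertex 2 is entry (1,2) of M⁵, where M is the adjacency matrix.
M² = [[1, 1, 0], [1, 1, 0], [0, 0, 2]]
M³ = [[0, 0, 2], [0, 0, 2], [2, 2, 0]]
M⁴ = [[2, 2, 0], [2, 2, 0], [0, 0, 4]]
M⁵ = [[0, 0, 4], [0, 0, 4], [4, 4, 0]]

0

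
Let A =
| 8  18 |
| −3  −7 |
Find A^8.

tr A = 1 and det A = −2, so the characteristic polynomial is λ² − (1)λ + (−2) with roots −1 and 2.
Eigenvectors give P = [[−2, 3], [1, −1]] with P⁻¹ = [[1, 3], [1, 2]], and A = P·diag(−1, 2)·P⁻¹.
Then A^8 = P·diag(1, 256)·P⁻¹ = [[−2, 768], [1, −256]] · [[1, 3], [1, 2]] = [[766, 1530], [−255, −509]].

[[766, 1530], [−255, −509]]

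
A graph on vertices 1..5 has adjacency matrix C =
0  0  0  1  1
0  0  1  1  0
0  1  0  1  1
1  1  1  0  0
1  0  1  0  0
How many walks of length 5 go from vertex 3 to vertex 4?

34

The number of length-5 walks from vertex 3 to vertex 4 is entry (3,4) of C^5, where C is the adjacency matrix.
C^2 = [[2, 1, 2, 0, 0], [1, 2, 1, 1, 1], [2, 1, 3, 1, 0], [0, 1, 1, 3, 2], [0, 1, 0, 2, 2]]
C^3 = [[0, 2, 1, 5, 4], [2, 2, 4, 4, 2], [1, 4, 2, 6, 5], [5, 4, 6, 2, 1], [4, 2, 5, 1, 0]]
C^4 = [[9, 6, 11, 3, 1], [6, 8, 8, 8, 6], [11, 8, 15, 7, 3], [3, 8, 7, 15, 11], [1, 6, 3, 11, 9]]
C^5 = [[4, 14, 10, 26, 20], [14, 16, 22, 22, 14], [10, 22, 18, 34, 26], [26, 22, 34, 18, 10], [20, 14, 26, 10, 4]]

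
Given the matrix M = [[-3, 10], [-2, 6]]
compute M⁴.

tr M = 3 and det M = 2, so the characteristic polynomial is λ² − (3)λ + (2) with roots 1 and 2.
Eigenvectors give P = [[5, 2], [2, 1]] with P⁻¹ = [[1, -2], [-2, 5]], and M = P·diag(1, 2)·P⁻¹.
Then M⁴ = P·diag(1, 16)·P⁻¹ = [[5, 32], [2, 16]] · [[1, -2], [-2, 5]] = [[-59, 150], [-30, 76]].

[[-59, 150], [-30, 76]]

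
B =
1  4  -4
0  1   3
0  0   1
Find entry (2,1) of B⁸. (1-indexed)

B = I + N where N = [[0, 4, -4], [0, 0, 3], [0, 0, 0]] is strictly upper-triangular, so N³ = 0.
(I + N)⁸ = I + 8·N + 28·N² = [[1, 32, 304], [0, 1, 24], [0, 0, 1]].

0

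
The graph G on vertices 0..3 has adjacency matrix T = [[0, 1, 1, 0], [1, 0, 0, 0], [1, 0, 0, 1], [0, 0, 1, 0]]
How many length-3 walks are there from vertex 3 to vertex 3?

0

The number of length-3 walks from vertex 3 to vertex 3 is entry (3,3) of T³, where T is the adjacency matrix.
T² = [[2, 0, 0, 1], [0, 1, 1, 0], [0, 1, 2, 0], [1, 0, 0, 1]]
T³ = [[0, 2, 3, 0], [2, 0, 0, 1], [3, 0, 0, 2], [0, 1, 2, 0]]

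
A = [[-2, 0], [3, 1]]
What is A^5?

[[-32, 0], [33, 1]]

tr A = -1 and det A = -2, so the characteristic polynomial is λ² − (-1)λ + (-2) with roots -2 and 1.
Eigenvectors give P = [[1, 0], [-1, 1]] with P⁻¹ = [[1, 0], [1, 1]], and A = P·diag(-2, 1)·P⁻¹.
Then A^5 = P·diag(-32, 1)·P⁻¹ = [[-32, 0], [32, 1]] · [[1, 0], [1, 1]] = [[-32, 0], [33, 1]].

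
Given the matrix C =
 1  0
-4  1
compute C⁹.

C = I + N where N = [[0, 0], [-4, 0]] is strictly lower-triangular, so N² = 0.
(I + N)⁹ = I + 9·N = [[1, 0], [-36, 1]].

[[1, 0], [-36, 1]]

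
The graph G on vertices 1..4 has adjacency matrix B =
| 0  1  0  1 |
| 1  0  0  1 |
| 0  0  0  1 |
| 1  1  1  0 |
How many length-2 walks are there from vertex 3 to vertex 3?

1

The number of length-2 walks from vertex 3 to vertex 3 is entry (3,3) of B², where B is the adjacency matrix.
B² = [[2, 1, 1, 1], [1, 2, 1, 1], [1, 1, 1, 0], [1, 1, 0, 3]]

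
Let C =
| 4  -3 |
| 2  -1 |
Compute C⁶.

[[190, -189], [126, -125]]

tr C = 3 and det C = 2, so the characteristic polynomial is λ² − (3)λ + (2) with roots 2 and 1.
Eigenvectors give P = [[3, 1], [2, 1]] with P⁻¹ = [[1, -1], [-2, 3]], and C = P·diag(2, 1)·P⁻¹.
Then C⁶ = P·diag(64, 1)·P⁻¹ = [[192, 1], [128, 1]] · [[1, -1], [-2, 3]] = [[190, -189], [126, -125]].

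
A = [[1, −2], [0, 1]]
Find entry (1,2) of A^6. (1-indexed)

A = I + N where N = [[0, −2], [0, 0]] is strictly upper-triangular, so N^2 = 0.
(I + N)^6 = I + 6·N = [[1, −12], [0, 1]].

−12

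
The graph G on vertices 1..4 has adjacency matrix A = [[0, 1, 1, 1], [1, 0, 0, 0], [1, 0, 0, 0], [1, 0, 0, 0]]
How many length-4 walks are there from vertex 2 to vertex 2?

The number of length-4 walks from vertex 2 to vertex 2 is entry (2,2) of A^4, where A is the adjacency matrix.
A^2 = [[3, 0, 0, 0], [0, 1, 1, 1], [0, 1, 1, 1], [0, 1, 1, 1]]
A^3 = [[0, 3, 3, 3], [3, 0, 0, 0], [3, 0, 0, 0], [3, 0, 0, 0]]
A^4 = [[9, 0, 0, 0], [0, 3, 3, 3], [0, 3, 3, 3], [0, 3, 3, 3]]

3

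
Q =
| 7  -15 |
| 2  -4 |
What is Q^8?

tr Q = 3 and det Q = 2, so the characteristic polynomial is λ² − (3)λ + (2) with roots 2 and 1.
Eigenvectors give P = [[3, -5], [1, -2]] with P⁻¹ = [[2, -5], [1, -3]], and Q = P·diag(2, 1)·P⁻¹.
Then Q^8 = P·diag(256, 1)·P⁻¹ = [[768, -5], [256, -2]] · [[2, -5], [1, -3]] = [[1531, -3825], [510, -1274]].

[[1531, -3825], [510, -1274]]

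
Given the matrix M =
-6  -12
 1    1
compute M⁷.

[[-8364, -24708], [2059, 6049]]

tr M = -5 and det M = 6, so the characteristic polynomial is λ² − (-5)λ + (6) with roots -3 and -2.
Eigenvectors give P = [[-4, -3], [1, 1]] with P⁻¹ = [[-1, -3], [1, 4]], and M = P·diag(-3, -2)·P⁻¹.
Then M⁷ = P·diag(-2187, -128)·P⁻¹ = [[8748, 384], [-2187, -128]] · [[-1, -3], [1, 4]] = [[-8364, -24708], [2059, 6049]].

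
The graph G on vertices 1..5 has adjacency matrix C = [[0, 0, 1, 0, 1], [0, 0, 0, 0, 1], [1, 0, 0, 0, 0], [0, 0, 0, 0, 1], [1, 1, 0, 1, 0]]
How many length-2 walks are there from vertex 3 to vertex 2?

The number of length-2 walks from vertex 3 to vertex 2 is entry (3,2) of C², where C is the adjacency matrix.
C² = [[2, 1, 0, 1, 0], [1, 1, 0, 1, 0], [0, 0, 1, 0, 1], [1, 1, 0, 1, 0], [0, 0, 1, 0, 3]]

0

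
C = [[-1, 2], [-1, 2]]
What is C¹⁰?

C² = C (a projection; rank 1, trace 1), so C¹⁰ = C.

[[-1, 2], [-1, 2]]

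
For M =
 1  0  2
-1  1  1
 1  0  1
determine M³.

[[7, 0, 10], [-2, 1, -1], [5, 0, 7]]

M² = [[3, 0, 4], [-1, 1, 0], [2, 0, 3]]
M³ = [[7, 0, 10], [-2, 1, -1], [5, 0, 7]]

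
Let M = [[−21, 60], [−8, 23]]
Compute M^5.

[[−1221, 3660], [−488, 1463]]

tr M = 2 and det M = −3, so the characteristic polynomial is λ² − (2)λ + (−3) with roots −1 and 3.
Eigenvectors give P = [[3, −5], [1, −2]] with P⁻¹ = [[2, −5], [1, −3]], and M = P·diag(−1, 3)·P⁻¹.
Then M^5 = P·diag(−1, 243)·P⁻¹ = [[−3, −1215], [−1, −486]] · [[2, −5], [1, −3]] = [[−1221, 3660], [−488, 1463]].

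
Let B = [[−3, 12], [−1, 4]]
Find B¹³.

[[−3, 12], [−1, 4]]

B² = B (a projection; rank 1, trace 1), so B¹³ = B.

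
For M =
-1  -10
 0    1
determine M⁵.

[[-1, -10], [0, 1]]

M² = I (check: tr M = 0 and det M = -1), so M⁵ = M since 5 is odd.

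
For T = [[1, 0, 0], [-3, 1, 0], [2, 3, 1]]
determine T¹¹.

T = I + N where N = [[0, 0, 0], [-3, 0, 0], [2, 3, 0]] is strictly lower-triangular, so N³ = 0.
(I + N)¹¹ = I + 11·N + 55·N² = [[1, 0, 0], [-33, 1, 0], [-473, 33, 1]].

[[1, 0, 0], [-33, 1, 0], [-473, 33, 1]]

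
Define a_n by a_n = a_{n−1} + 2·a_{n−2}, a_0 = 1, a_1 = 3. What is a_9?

With companion matrix A = [[1, 2], [1, 0]], [a_n, a_{n−1}]ᵀ = A·[a_{n−1}, a_{n−2}]ᵀ, so [a_9, a_8]ᵀ = A⁸·[a_1, a_0]ᵀ.
A⁸ = [[171, 170], [85, 86]], giving [a_9, a_8]ᵀ = [[683], [341]].

683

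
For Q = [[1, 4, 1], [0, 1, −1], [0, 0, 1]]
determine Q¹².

[[1, 48, −252], [0, 1, −12], [0, 0, 1]]

Q = I + N where N = [[0, 4, 1], [0, 0, −1], [0, 0, 0]] is strictly upper-triangular, so N³ = 0.
(I + N)¹² = I + 12·N + 66·N² = [[1, 48, −252], [0, 1, −12], [0, 0, 1]].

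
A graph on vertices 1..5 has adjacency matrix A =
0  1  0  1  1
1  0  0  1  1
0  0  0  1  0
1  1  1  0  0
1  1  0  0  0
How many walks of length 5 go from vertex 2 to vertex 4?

37

The number of length-5 walks from vertex 2 to vertex 4 is entry (2,4) of A^5, where A is the adjacency matrix.
A^2 = [[3, 2, 1, 1, 1], [2, 3, 1, 1, 1], [1, 1, 1, 0, 0], [1, 1, 0, 3, 2], [1, 1, 0, 2, 2]]
A^3 = [[4, 5, 1, 6, 5], [5, 4, 1, 6, 5], [1, 1, 0, 3, 2], [6, 6, 3, 2, 2], [5, 5, 2, 2, 2]]
A^4 = [[16, 15, 6, 10, 9], [15, 16, 6, 10, 9], [6, 6, 3, 2, 2], [10, 10, 2, 15, 12], [9, 9, 2, 12, 10]]
A^5 = [[34, 35, 10, 37, 31], [35, 34, 10, 37, 31], [10, 10, 2, 15, 12], [37, 37, 15, 22, 20], [31, 31, 12, 20, 18]]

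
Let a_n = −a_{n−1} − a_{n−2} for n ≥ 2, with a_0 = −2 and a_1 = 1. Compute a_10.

With companion matrix A = [[−1, −1], [1, 0]], [a_n, a_{n−1}]ᵀ = A·[a_{n−1}, a_{n−2}]ᵀ, so [a_10, a_9]ᵀ = A⁹·[a_1, a_0]ᵀ.
A⁹ = [[1, 0], [0, 1]], giving [a_10, a_9]ᵀ = [[1], [−2]].

1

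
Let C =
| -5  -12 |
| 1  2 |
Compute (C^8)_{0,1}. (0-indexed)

tr C = -3 and det C = 2, so the characteristic polynomial is λ² − (-3)λ + (2) with roots -2 and -1.
Eigenvectors give P = [[4, -3], [-1, 1]] with P⁻¹ = [[1, 3], [1, 4]], and C = P·diag(-2, -1)·P⁻¹.
Then C^8 = P·diag(256, 1)·P⁻¹ = [[1024, -3], [-256, 1]] · [[1, 3], [1, 4]] = [[1021, 3060], [-255, -764]].

3060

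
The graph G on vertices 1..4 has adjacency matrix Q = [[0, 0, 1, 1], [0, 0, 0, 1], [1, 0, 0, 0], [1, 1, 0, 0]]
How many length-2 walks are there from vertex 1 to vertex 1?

The number of length-2 walks from vertex 1 to vertex 1 is entry (1,1) of Q², where Q is the adjacency matrix.
Q² = [[2, 1, 0, 0], [1, 1, 0, 0], [0, 0, 1, 1], [0, 0, 1, 2]]

2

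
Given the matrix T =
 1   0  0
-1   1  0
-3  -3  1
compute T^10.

[[1, 0, 0], [-10, 1, 0], [105, -30, 1]]

T = I + N where N = [[0, 0, 0], [-1, 0, 0], [-3, -3, 0]] is strictly lower-triangular, so N^3 = 0.
(I + N)^10 = I + 10·N + 45·N^2 = [[1, 0, 0], [-10, 1, 0], [105, -30, 1]].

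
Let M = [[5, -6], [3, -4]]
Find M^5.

[[65, -66], [33, -34]]

tr M = 1 and det M = -2, so the characteristic polynomial is λ² − (1)λ + (-2) with roots -1 and 2.
Eigenvectors give P = [[-1, 2], [-1, 1]] with P⁻¹ = [[1, -2], [1, -1]], and M = P·diag(-1, 2)·P⁻¹.
Then M^5 = P·diag(-1, 32)·P⁻¹ = [[1, 64], [1, 32]] · [[1, -2], [1, -1]] = [[65, -66], [33, -34]].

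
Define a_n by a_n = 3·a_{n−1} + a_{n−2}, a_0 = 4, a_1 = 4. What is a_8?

20464

With companion matrix Q = [[3, 1], [1, 0]], [a_n, a_{n−1}]ᵀ = Q·[a_{n−1}, a_{n−2}]ᵀ, so [a_8, a_7]ᵀ = Q⁷·[a_1, a_0]ᵀ.
Q⁷ = [[3927, 1189], [1189, 360]], giving [a_8, a_7]ᵀ = [[20464], [6196]].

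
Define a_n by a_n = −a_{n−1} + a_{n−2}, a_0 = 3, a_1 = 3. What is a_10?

−63

With companion matrix Q = [[−1, 1], [1, 0]], [a_n, a_{n−1}]ᵀ = Q·[a_{n−1}, a_{n−2}]ᵀ, so [a_10, a_9]ᵀ = Q^9·[a_1, a_0]ᵀ.
Q^9 = [[−55, 34], [34, −21]], giving [a_10, a_9]ᵀ = [[−63], [39]].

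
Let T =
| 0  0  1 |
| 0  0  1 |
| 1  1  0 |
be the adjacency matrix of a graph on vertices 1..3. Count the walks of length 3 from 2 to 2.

0

The number of length-3 walks from vertex 2 to vertex 2 is entry (2,2) of T^3, where T is the adjacency matrix.
T^2 = [[1, 1, 0], [1, 1, 0], [0, 0, 2]]
T^3 = [[0, 0, 2], [0, 0, 2], [2, 2, 0]]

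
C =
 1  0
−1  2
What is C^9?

tr C = 3 and det C = 2, so the characteristic polynomial is λ² − (3)λ + (2) with roots 2 and 1.
Eigenvectors give P = [[0, −1], [−1, −1]] with P⁻¹ = [[1, −1], [−1, 0]], and C = P·diag(2, 1)·P⁻¹.
Then C^9 = P·diag(512, 1)·P⁻¹ = [[0, −1], [−512, −1]] · [[1, −1], [−1, 0]] = [[1, 0], [−511, 512]].

[[1, 0], [−511, 512]]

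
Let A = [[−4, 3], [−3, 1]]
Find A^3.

A^2 = [[7, −9], [9, −8]]
A^3 = [[−1, 12], [−12, 19]]

[[−1, 12], [−12, 19]]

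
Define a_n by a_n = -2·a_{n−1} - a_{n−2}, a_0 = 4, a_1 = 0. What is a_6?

-20

With companion matrix Q = [[-2, -1], [1, 0]], [a_n, a_{n−1}]ᵀ = Q·[a_{n−1}, a_{n−2}]ᵀ, so [a_6, a_5]ᵀ = Q⁵·[a_1, a_0]ᵀ.
Q⁵ = [[-6, -5], [5, 4]], giving [a_6, a_5]ᵀ = [[-20], [16]].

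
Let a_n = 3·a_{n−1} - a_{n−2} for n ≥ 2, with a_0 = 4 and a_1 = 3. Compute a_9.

With companion matrix T = [[3, -1], [1, 0]], [a_n, a_{n−1}]ᵀ = T·[a_{n−1}, a_{n−2}]ᵀ, so [a_9, a_8]ᵀ = T⁸·[a_1, a_0]ᵀ.
T⁸ = [[2584, -987], [987, -377]], giving [a_9, a_8]ᵀ = [[3804], [1453]].

3804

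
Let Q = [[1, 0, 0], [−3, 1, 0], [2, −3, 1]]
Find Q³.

Q = I + N where N = [[0, 0, 0], [−3, 0, 0], [2, −3, 0]] is strictly lower-triangular, so N³ = 0.
(I + N)³ = I + 3·N + 3·N² = [[1, 0, 0], [−9, 1, 0], [33, −9, 1]].

[[1, 0, 0], [−9, 1, 0], [33, −9, 1]]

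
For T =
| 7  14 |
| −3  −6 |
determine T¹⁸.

T² = T (a projection; rank 1, trace 1), so T¹⁸ = T.

[[7, 14], [−3, −6]]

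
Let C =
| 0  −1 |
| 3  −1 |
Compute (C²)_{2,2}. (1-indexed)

−2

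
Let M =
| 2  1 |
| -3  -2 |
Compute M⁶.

[[1, 0], [0, 1]]

M² = I (check: tr M = 0 and det M = -1), so M⁶ = I since 6 is even.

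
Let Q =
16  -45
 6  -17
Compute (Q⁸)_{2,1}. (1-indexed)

tr Q = -1 and det Q = -2, so the characteristic polynomial is λ² − (-1)λ + (-2) with roots -2 and 1.
Eigenvectors give P = [[-5, 3], [-2, 1]] with P⁻¹ = [[1, -3], [2, -5]], and Q = P·diag(-2, 1)·P⁻¹.
Then Q⁸ = P·diag(256, 1)·P⁻¹ = [[-1280, 3], [-512, 1]] · [[1, -3], [2, -5]] = [[-1274, 3825], [-510, 1531]].

-510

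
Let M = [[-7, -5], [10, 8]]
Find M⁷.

tr M = 1 and det M = -6, so the characteristic polynomial is λ² − (1)λ + (-6) with roots 3 and -2.
Eigenvectors give P = [[-1, -1], [2, 1]] with P⁻¹ = [[1, 1], [-2, -1]], and M = P·diag(3, -2)·P⁻¹.
Then M⁷ = P·diag(2187, -128)·P⁻¹ = [[-2187, 128], [4374, -128]] · [[1, 1], [-2, -1]] = [[-2443, -2315], [4630, 4502]].

[[-2443, -2315], [4630, 4502]]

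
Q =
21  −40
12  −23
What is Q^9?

tr Q = −2 and det Q = −3, so the characteristic polynomial is λ² − (−2)λ + (−3) with roots −3 and 1.
Eigenvectors give P = [[−5, 2], [−3, 1]] with P⁻¹ = [[1, −2], [3, −5]], and Q = P·diag(−3, 1)·P⁻¹.
Then Q^9 = P·diag(−19683, 1)·P⁻¹ = [[98415, 2], [59049, 1]] · [[1, −2], [3, −5]] = [[98421, −196840], [59052, −118103]].

[[98421, −196840], [59052, −118103]]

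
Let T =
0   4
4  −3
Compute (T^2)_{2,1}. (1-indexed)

−12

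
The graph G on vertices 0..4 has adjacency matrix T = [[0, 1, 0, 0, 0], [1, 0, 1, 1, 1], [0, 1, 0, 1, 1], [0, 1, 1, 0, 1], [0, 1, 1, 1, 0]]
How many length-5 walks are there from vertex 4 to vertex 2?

65

The number of length-5 walks from vertex 4 to vertex 2 is entry (4,2) of T^5, where T is the adjacency matrix.
T^2 = [[1, 0, 1, 1, 1], [0, 4, 2, 2, 2], [1, 2, 3, 2, 2], [1, 2, 2, 3, 2], [1, 2, 2, 2, 3]]
T^3 = [[0, 4, 2, 2, 2], [4, 6, 8, 8, 8], [2, 8, 6, 7, 7], [2, 8, 7, 6, 7], [2, 8, 7, 7, 6]]
T^4 = [[4, 6, 8, 8, 8], [6, 28, 22, 22, 22], [8, 22, 22, 21, 21], [8, 22, 21, 22, 21], [8, 22, 21, 21, 22]]
T^5 = [[6, 28, 22, 22, 22], [28, 72, 72, 72, 72], [22, 72, 64, 65, 65], [22, 72, 65, 64, 65], [22, 72, 65, 65, 64]]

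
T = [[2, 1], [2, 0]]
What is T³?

[[16, 6], [12, 4]]

T² = [[6, 2], [4, 2]]
T³ = [[16, 6], [12, 4]]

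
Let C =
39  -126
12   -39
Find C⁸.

[[6561, 0], [0, 6561]]

tr C = 0 and det C = -9, so the characteristic polynomial is λ² − (0)λ + (-9) with roots 3 and -3.
Eigenvectors give P = [[7, 3], [2, 1]] with P⁻¹ = [[1, -3], [-2, 7]], and C = P·diag(3, -3)·P⁻¹.
Then C⁸ = P·diag(6561, 6561)·P⁻¹ = [[45927, 19683], [13122, 6561]] · [[1, -3], [-2, 7]] = [[6561, 0], [0, 6561]].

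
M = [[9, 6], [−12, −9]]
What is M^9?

[[59049, 39366], [−78732, −59049]]

tr M = 0 and det M = −9, so the characteristic polynomial is λ² − (0)λ + (−9) with roots −3 and 3.
Eigenvectors give P = [[−1, −1], [2, 1]] with P⁻¹ = [[1, 1], [−2, −1]], and M = P·diag(−3, 3)·P⁻¹.
Then M^9 = P·diag(−19683, 19683)·P⁻¹ = [[19683, −19683], [−39366, 19683]] · [[1, 1], [−2, −1]] = [[59049, 39366], [−78732, −59049]].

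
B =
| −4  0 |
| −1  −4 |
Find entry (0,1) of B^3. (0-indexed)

0

B^2 = [[16, 0], [8, 16]]
B^3 = [[−64, 0], [−48, −64]]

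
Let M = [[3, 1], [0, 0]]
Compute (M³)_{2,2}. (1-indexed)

0

M² = [[9, 3], [0, 0]]
M³ = [[27, 9], [0, 0]]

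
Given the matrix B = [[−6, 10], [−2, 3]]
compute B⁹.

[[−2556, 5110], [−1022, 2043]]

tr B = −3 and det B = 2, so the characteristic polynomial is λ² − (−3)λ + (2) with roots −2 and −1.
Eigenvectors give P = [[5, 2], [2, 1]] with P⁻¹ = [[1, −2], [−2, 5]], and B = P·diag(−2, −1)·P⁻¹.
Then B⁹ = P·diag(−512, −1)·P⁻¹ = [[−2560, −2], [−1024, −1]] · [[1, −2], [−2, 5]] = [[−2556, 5110], [−1022, 2043]].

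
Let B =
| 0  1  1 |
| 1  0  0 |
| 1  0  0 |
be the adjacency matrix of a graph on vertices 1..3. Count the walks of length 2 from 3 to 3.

The number of length-2 walks from vertex 3 to vertex 3 is entry (3,3) of B^2, where B is the adjacency matrix.
B^2 = [[2, 0, 0], [0, 1, 1], [0, 1, 1]]

1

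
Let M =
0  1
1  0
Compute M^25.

[[0, 1], [1, 0]]

M² = I (check: tr M = 0 and det M = -1), so M^25 = M since 25 is odd.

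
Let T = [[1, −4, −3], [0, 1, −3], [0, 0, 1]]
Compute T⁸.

T = I + N where N = [[0, −4, −3], [0, 0, −3], [0, 0, 0]] is strictly upper-triangular, so N³ = 0.
(I + N)⁸ = I + 8·N + 28·N² = [[1, −32, 312], [0, 1, −24], [0, 0, 1]].

[[1, −32, 312], [0, 1, −24], [0, 0, 1]]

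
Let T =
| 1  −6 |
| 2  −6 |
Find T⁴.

tr T = −5 and det T = 6, so the characteristic polynomial is λ² − (−5)λ + (6) with roots −3 and −2.
Eigenvectors give P = [[−3, 2], [−2, 1]] with P⁻¹ = [[1, −2], [2, −3]], and T = P·diag(−3, −2)·P⁻¹.
Then T⁴ = P·diag(81, 16)·P⁻¹ = [[−243, 32], [−162, 16]] · [[1, −2], [2, −3]] = [[−179, 390], [−130, 276]].

[[−179, 390], [−130, 276]]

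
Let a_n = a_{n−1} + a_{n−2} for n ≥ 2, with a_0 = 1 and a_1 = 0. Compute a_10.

34

With companion matrix T = [[1, 1], [1, 0]], [a_n, a_{n−1}]ᵀ = T·[a_{n−1}, a_{n−2}]ᵀ, so [a_10, a_9]ᵀ = T⁹·[a_1, a_0]ᵀ.
T⁹ = [[55, 34], [34, 21]], giving [a_10, a_9]ᵀ = [[34], [21]].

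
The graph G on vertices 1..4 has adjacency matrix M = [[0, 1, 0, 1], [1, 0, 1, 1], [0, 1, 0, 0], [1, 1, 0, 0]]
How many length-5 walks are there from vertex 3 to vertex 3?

2

The number of length-5 walks from vertex 3 to vertex 3 is entry (3,3) of M⁵, where M is the adjacency matrix.
M² = [[2, 1, 1, 1], [1, 3, 0, 1], [1, 0, 1, 1], [1, 1, 1, 2]]
M³ = [[2, 4, 1, 3], [4, 2, 3, 4], [1, 3, 0, 1], [3, 4, 1, 2]]
M⁴ = [[7, 6, 4, 6], [6, 11, 2, 6], [4, 2, 3, 4], [6, 6, 4, 7]]
M⁵ = [[12, 17, 6, 13], [17, 14, 11, 17], [6, 11, 2, 6], [13, 17, 6, 12]]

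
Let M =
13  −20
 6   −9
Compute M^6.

[[4369, −7280], [2184, −3639]]

tr M = 4 and det M = 3, so the characteristic polynomial is λ² − (4)λ + (3) with roots 1 and 3.
Eigenvectors give P = [[−5, 2], [−3, 1]] with P⁻¹ = [[1, −2], [3, −5]], and M = P·diag(1, 3)·P⁻¹.
Then M^6 = P·diag(1, 729)·P⁻¹ = [[−5, 1458], [−3, 729]] · [[1, −2], [3, −5]] = [[4369, −7280], [2184, −3639]].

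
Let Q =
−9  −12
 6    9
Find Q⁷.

[[−6561, −8748], [4374, 6561]]

tr Q = 0 and det Q = −9, so the characteristic polynomial is λ² − (0)λ + (−9) with roots −3 and 3.
Eigenvectors give P = [[−2, −1], [1, 1]] with P⁻¹ = [[−1, −1], [1, 2]], and Q = P·diag(−3, 3)·P⁻¹.
Then Q⁷ = P·diag(−2187, 2187)·P⁻¹ = [[4374, −2187], [−2187, 2187]] · [[−1, −1], [1, 2]] = [[−6561, −8748], [4374, 6561]].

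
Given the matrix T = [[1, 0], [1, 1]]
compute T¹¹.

T = I + N where N = [[0, 0], [1, 0]] is strictly lower-triangular, so N² = 0.
(I + N)¹¹ = I + 11·N = [[1, 0], [11, 1]].

[[1, 0], [11, 1]]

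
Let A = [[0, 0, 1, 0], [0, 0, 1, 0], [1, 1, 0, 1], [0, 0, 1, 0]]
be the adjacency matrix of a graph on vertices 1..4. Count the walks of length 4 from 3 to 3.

The number of length-4 walks from vertex 3 to vertex 3 is entry (3,3) of A⁴, where A is the adjacency matrix.
A² = [[1, 1, 0, 1], [1, 1, 0, 1], [0, 0, 3, 0], [1, 1, 0, 1]]
A³ = [[0, 0, 3, 0], [0, 0, 3, 0], [3, 3, 0, 3], [0, 0, 3, 0]]
A⁴ = [[3, 3, 0, 3], [3, 3, 0, 3], [0, 0, 9, 0], [3, 3, 0, 3]]

9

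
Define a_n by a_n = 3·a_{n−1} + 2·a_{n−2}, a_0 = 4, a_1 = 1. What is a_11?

With companion matrix C = [[3, 2], [1, 0]], [a_n, a_{n−1}]ᵀ = C·[a_{n−1}, a_{n−2}]ᵀ, so [a_11, a_10]ᵀ = C^10·[a_1, a_0]ᵀ.
C^10 = [[283667, 159294], [79647, 44726]], giving [a_11, a_10]ᵀ = [[920843], [258551]].

920843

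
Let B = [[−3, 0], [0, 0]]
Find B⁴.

[[81, 0], [0, 0]]

B² = [[9, 0], [0, 0]]
B³ = [[−27, 0], [0, 0]]
B⁴ = [[81, 0], [0, 0]]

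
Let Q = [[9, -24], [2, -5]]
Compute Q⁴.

tr Q = 4 and det Q = 3, so the characteristic polynomial is λ² − (4)λ + (3) with roots 1 and 3.
Eigenvectors give P = [[3, 4], [1, 1]] with P⁻¹ = [[-1, 4], [1, -3]], and Q = P·diag(1, 3)·P⁻¹.
Then Q⁴ = P·diag(1, 81)·P⁻¹ = [[3, 324], [1, 81]] · [[-1, 4], [1, -3]] = [[321, -960], [80, -239]].

[[321, -960], [80, -239]]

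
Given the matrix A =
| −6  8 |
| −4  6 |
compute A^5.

[[−96, 128], [−64, 96]]

tr A = 0 and det A = −4, so the characteristic polynomial is λ² − (0)λ + (−4) with roots −2 and 2.
Eigenvectors give P = [[2, −1], [1, −1]] with P⁻¹ = [[1, −1], [1, −2]], and A = P·diag(−2, 2)·P⁻¹.
Then A^5 = P·diag(−32, 32)·P⁻¹ = [[−64, −32], [−32, −32]] · [[1, −1], [1, −2]] = [[−96, 128], [−64, 96]].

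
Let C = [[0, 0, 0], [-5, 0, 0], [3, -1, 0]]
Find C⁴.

[[0, 0, 0], [0, 0, 0], [0, 0, 0]]

C is strictly triangular, hence nilpotent: C³ = 0, so C⁴ = 0.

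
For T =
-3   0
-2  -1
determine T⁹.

tr T = -4 and det T = 3, so the characteristic polynomial is λ² − (-4)λ + (3) with roots -3 and -1.
Eigenvectors give P = [[-1, 0], [-1, 1]] with P⁻¹ = [[-1, 0], [-1, 1]], and T = P·diag(-3, -1)·P⁻¹.
Then T⁹ = P·diag(-19683, -1)·P⁻¹ = [[19683, 0], [19683, -1]] · [[-1, 0], [-1, 1]] = [[-19683, 0], [-19682, -1]].

[[-19683, 0], [-19682, -1]]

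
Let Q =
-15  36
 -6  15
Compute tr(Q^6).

tr Q = 0 and det Q = -9, so the characteristic polynomial is λ² − (0)λ + (-9) with roots -3 and 3.
Eigenvectors give P = [[3, 2], [1, 1]] with P⁻¹ = [[1, -2], [-1, 3]], and Q = P·diag(-3, 3)·P⁻¹.
Then Q^6 = P·diag(729, 729)·P⁻¹ = [[2187, 1458], [729, 729]] · [[1, -2], [-1, 3]] = [[729, 0], [0, 729]].

1458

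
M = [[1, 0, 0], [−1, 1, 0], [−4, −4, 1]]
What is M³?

[[1, 0, 0], [−3, 1, 0], [0, −12, 1]]

M = I + N where N = [[0, 0, 0], [−1, 0, 0], [−4, −4, 0]] is strictly lower-triangular, so N³ = 0.
(I + N)³ = I + 3·N + 3·N² = [[1, 0, 0], [−3, 1, 0], [0, −12, 1]].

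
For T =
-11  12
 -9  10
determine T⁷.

tr T = -1 and det T = -2, so the characteristic polynomial is λ² − (-1)λ + (-2) with roots -2 and 1.
Eigenvectors give P = [[-4, -1], [-3, -1]] with P⁻¹ = [[-1, 1], [3, -4]], and T = P·diag(-2, 1)·P⁻¹.
Then T⁷ = P·diag(-128, 1)·P⁻¹ = [[512, -1], [384, -1]] · [[-1, 1], [3, -4]] = [[-515, 516], [-387, 388]].

[[-515, 516], [-387, 388]]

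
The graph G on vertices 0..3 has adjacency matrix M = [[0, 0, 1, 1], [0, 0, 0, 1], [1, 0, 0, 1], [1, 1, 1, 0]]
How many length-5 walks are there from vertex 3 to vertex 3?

14

The number of length-5 walks from vertex 3 to vertex 3 is entry (3,3) of M⁵, where M is the adjacency matrix.
M² = [[2, 1, 1, 1], [1, 1, 1, 0], [1, 1, 2, 1], [1, 0, 1, 3]]
M³ = [[2, 1, 3, 4], [1, 0, 1, 3], [3, 1, 2, 4], [4, 3, 4, 2]]
M⁴ = [[7, 4, 6, 6], [4, 3, 4, 2], [6, 4, 7, 6], [6, 2, 6, 11]]
M⁵ = [[12, 6, 13, 17], [6, 2, 6, 11], [13, 6, 12, 17], [17, 11, 17, 14]]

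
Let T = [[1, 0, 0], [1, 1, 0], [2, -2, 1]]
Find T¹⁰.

[[1, 0, 0], [10, 1, 0], [-70, -20, 1]]

T = I + N where N = [[0, 0, 0], [1, 0, 0], [2, -2, 0]] is strictly lower-triangular, so N³ = 0.
(I + N)¹⁰ = I + 10·N + 45·N² = [[1, 0, 0], [10, 1, 0], [-70, -20, 1]].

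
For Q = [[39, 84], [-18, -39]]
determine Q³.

tr Q = 0 and det Q = -9, so the characteristic polynomial is λ² − (0)λ + (-9) with roots 3 and -3.
Eigenvectors give P = [[7, -2], [-3, 1]] with P⁻¹ = [[1, 2], [3, 7]], and Q = P·diag(3, -3)·P⁻¹.
Then Q³ = P·diag(27, -27)·P⁻¹ = [[189, 54], [-81, -27]] · [[1, 2], [3, 7]] = [[351, 756], [-162, -351]].

[[351, 756], [-162, -351]]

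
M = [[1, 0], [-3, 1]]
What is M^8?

[[1, 0], [-24, 1]]

M = I + N where N = [[0, 0], [-3, 0]] is strictly lower-triangular, so N^2 = 0.
(I + N)^8 = I + 8·N = [[1, 0], [-24, 1]].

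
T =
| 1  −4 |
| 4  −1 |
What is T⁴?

T² = [[−15, 0], [0, −15]]
T³ = [[−15, 60], [−60, 15]]
T⁴ = [[225, 0], [0, 225]]

[[225, 0], [0, 225]]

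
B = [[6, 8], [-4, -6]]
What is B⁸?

[[256, 0], [0, 256]]

tr B = 0 and det B = -4, so the characteristic polynomial is λ² − (0)λ + (-4) with roots -2 and 2.
Eigenvectors give P = [[-1, 2], [1, -1]] with P⁻¹ = [[1, 2], [1, 1]], and B = P·diag(-2, 2)·P⁻¹.
Then B⁸ = P·diag(256, 256)·P⁻¹ = [[-256, 512], [256, -256]] · [[1, 2], [1, 1]] = [[256, 0], [0, 256]].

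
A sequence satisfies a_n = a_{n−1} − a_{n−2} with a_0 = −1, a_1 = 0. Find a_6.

With companion matrix Q = [[1, −1], [1, 0]], [a_n, a_{n−1}]ᵀ = Q·[a_{n−1}, a_{n−2}]ᵀ, so [a_6, a_5]ᵀ = Q⁵·[a_1, a_0]ᵀ.
Q⁵ = [[0, 1], [−1, 1]], giving [a_6, a_5]ᵀ = [[−1], [−1]].

−1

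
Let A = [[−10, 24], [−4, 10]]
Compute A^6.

tr A = 0 and det A = −4, so the characteristic polynomial is λ² − (0)λ + (−4) with roots −2 and 2.
Eigenvectors give P = [[−3, −2], [−1, −1]] with P⁻¹ = [[−1, 2], [1, −3]], and A = P·diag(−2, 2)·P⁻¹.
Then A^6 = P·diag(64, 64)·P⁻¹ = [[−192, −128], [−64, −64]] · [[−1, 2], [1, −3]] = [[64, 0], [0, 64]].

[[64, 0], [0, 64]]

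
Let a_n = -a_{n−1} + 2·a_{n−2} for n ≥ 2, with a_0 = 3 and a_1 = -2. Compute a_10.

1708

With companion matrix A = [[-1, 2], [1, 0]], [a_n, a_{n−1}]ᵀ = A·[a_{n−1}, a_{n−2}]ᵀ, so [a_10, a_9]ᵀ = A^9·[a_1, a_0]ᵀ.
A^9 = [[-341, 342], [171, -170]], giving [a_10, a_9]ᵀ = [[1708], [-852]].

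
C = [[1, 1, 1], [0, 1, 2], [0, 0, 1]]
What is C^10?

C = I + N where N = [[0, 1, 1], [0, 0, 2], [0, 0, 0]] is strictly upper-triangular, so N^3 = 0.
(I + N)^10 = I + 10·N + 45·N^2 = [[1, 10, 100], [0, 1, 20], [0, 0, 1]].

[[1, 10, 100], [0, 1, 20], [0, 0, 1]]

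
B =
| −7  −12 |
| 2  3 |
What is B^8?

[[19681, 39360], [−6560, −13119]]

tr B = −4 and det B = 3, so the characteristic polynomial is λ² − (−4)λ + (3) with roots −3 and −1.
Eigenvectors give P = [[3, 2], [−1, −1]] with P⁻¹ = [[1, 2], [−1, −3]], and B = P·diag(−3, −1)·P⁻¹.
Then B^8 = P·diag(6561, 1)·P⁻¹ = [[19683, 2], [−6561, −1]] · [[1, 2], [−1, −3]] = [[19681, 39360], [−6560, −13119]].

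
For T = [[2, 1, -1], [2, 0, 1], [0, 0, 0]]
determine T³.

[[16, 6, -4], [12, 4, -2], [0, 0, 0]]

T² = [[6, 2, -1], [4, 2, -2], [0, 0, 0]]
T³ = [[16, 6, -4], [12, 4, -2], [0, 0, 0]]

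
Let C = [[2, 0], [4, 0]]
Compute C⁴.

C² = [[4, 0], [8, 0]]
C³ = [[8, 0], [16, 0]]
C⁴ = [[16, 0], [32, 0]]

[[16, 0], [32, 0]]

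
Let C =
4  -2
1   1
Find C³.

tr C = 5 and det C = 6, so the characteristic polynomial is λ² − (5)λ + (6) with roots 2 and 3.
Eigenvectors give P = [[-1, 2], [-1, 1]] with P⁻¹ = [[1, -2], [1, -1]], and C = P·diag(2, 3)·P⁻¹.
Then C³ = P·diag(8, 27)·P⁻¹ = [[-8, 54], [-8, 27]] · [[1, -2], [1, -1]] = [[46, -38], [19, -11]].

[[46, -38], [19, -11]]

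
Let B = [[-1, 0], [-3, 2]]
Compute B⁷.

tr B = 1 and det B = -2, so the characteristic polynomial is λ² − (1)λ + (-2) with roots -1 and 2.
Eigenvectors give P = [[1, 0], [1, -1]] with P⁻¹ = [[1, 0], [1, -1]], and B = P·diag(-1, 2)·P⁻¹.
Then B⁷ = P·diag(-1, 128)·P⁻¹ = [[-1, 0], [-1, -128]] · [[1, 0], [1, -1]] = [[-1, 0], [-129, 128]].

[[-1, 0], [-129, 128]]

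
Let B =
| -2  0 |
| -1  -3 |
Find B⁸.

tr B = -5 and det B = 6, so the characteristic polynomial is λ² − (-5)λ + (6) with roots -2 and -3.
Eigenvectors give P = [[1, 0], [-1, 1]] with P⁻¹ = [[1, 0], [1, 1]], and B = P·diag(-2, -3)·P⁻¹.
Then B⁸ = P·diag(256, 6561)·P⁻¹ = [[256, 0], [-256, 6561]] · [[1, 0], [1, 1]] = [[256, 0], [6305, 6561]].

[[256, 0], [6305, 6561]]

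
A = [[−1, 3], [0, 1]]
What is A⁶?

[[1, 0], [0, 1]]

A² = I (check: tr A = 0 and det A = −1), so A⁶ = I since 6 is even.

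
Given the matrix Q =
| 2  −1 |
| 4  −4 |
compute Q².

[[0, 2], [−8, 12]]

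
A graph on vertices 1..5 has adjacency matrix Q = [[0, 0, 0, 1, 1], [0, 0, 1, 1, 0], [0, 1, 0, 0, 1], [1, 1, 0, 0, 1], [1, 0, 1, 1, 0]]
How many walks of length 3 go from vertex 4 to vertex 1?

4

The number of length-3 walks from vertex 4 to vertex 1 is entry (4,1) of Q³, where Q is the adjacency matrix.
Q² = [[2, 1, 1, 1, 1], [1, 2, 0, 0, 2], [1, 0, 2, 2, 0], [1, 0, 2, 3, 1], [1, 2, 0, 1, 3]]
Q³ = [[2, 2, 2, 4, 4], [2, 0, 4, 5, 1], [2, 4, 0, 1, 5], [4, 5, 1, 2, 6], [4, 1, 5, 6, 2]]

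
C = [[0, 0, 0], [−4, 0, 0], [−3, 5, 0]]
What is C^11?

C is strictly triangular, hence nilpotent: C^3 = 0, so C^11 = 0.

[[0, 0, 0], [0, 0, 0], [0, 0, 0]]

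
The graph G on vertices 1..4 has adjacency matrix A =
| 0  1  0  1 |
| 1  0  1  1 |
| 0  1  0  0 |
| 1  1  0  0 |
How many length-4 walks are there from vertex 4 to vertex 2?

6

The number of length-4 walks from vertex 4 to vertex 2 is entry (4,2) of A^4, where A is the adjacency matrix.
A^2 = [[2, 1, 1, 1], [1, 3, 0, 1], [1, 0, 1, 1], [1, 1, 1, 2]]
A^3 = [[2, 4, 1, 3], [4, 2, 3, 4], [1, 3, 0, 1], [3, 4, 1, 2]]
A^4 = [[7, 6, 4, 6], [6, 11, 2, 6], [4, 2, 3, 4], [6, 6, 4, 7]]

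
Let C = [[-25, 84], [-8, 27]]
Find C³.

[[-169, 588], [-56, 195]]

tr C = 2 and det C = -3, so the characteristic polynomial is λ² − (2)λ + (-3) with roots -1 and 3.
Eigenvectors give P = [[-7, 3], [-2, 1]] with P⁻¹ = [[-1, 3], [-2, 7]], and C = P·diag(-1, 3)·P⁻¹.
Then C³ = P·diag(-1, 27)·P⁻¹ = [[7, 81], [2, 27]] · [[-1, 3], [-2, 7]] = [[-169, 588], [-56, 195]].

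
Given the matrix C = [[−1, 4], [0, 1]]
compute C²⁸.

[[1, 0], [0, 1]]

C² = I (check: tr C = 0 and det C = −1), so C²⁸ = I since 28 is even.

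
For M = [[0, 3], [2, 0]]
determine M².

[[6, 0], [0, 6]]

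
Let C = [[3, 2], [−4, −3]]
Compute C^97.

[[3, 2], [−4, −3]]

C² = I (check: tr C = 0 and det C = −1), so C^97 = C since 97 is odd.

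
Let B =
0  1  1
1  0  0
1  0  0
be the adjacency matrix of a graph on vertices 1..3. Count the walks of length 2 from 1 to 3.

The number of length-2 walks from vertex 1 to vertex 3 is entry (1,3) of B², where B is the adjacency matrix.
B² = [[2, 0, 0], [0, 1, 1], [0, 1, 1]]

0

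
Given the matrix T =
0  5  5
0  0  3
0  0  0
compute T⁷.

T is strictly triangular, hence nilpotent: T³ = 0, so T⁷ = 0.

[[0, 0, 0], [0, 0, 0], [0, 0, 0]]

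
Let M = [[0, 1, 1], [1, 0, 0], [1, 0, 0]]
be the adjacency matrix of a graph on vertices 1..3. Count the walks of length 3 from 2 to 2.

0

The number of length-3 walks from vertex 2 to vertex 2 is entry (2,2) of M³, where M is the adjacency matrix.
M² = [[2, 0, 0], [0, 1, 1], [0, 1, 1]]
M³ = [[0, 2, 2], [2, 0, 0], [2, 0, 0]]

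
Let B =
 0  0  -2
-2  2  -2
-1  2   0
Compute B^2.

[[2, -4, 0], [-2, 0, 0], [-4, 4, -2]]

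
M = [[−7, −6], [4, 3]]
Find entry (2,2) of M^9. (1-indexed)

tr M = −4 and det M = 3, so the characteristic polynomial is λ² − (−4)λ + (3) with roots −3 and −1.
Eigenvectors give P = [[3, −1], [−2, 1]] with P⁻¹ = [[1, 1], [2, 3]], and M = P·diag(−3, −1)·P⁻¹.
Then M^9 = P·diag(−19683, −1)·P⁻¹ = [[−59049, 1], [39366, −1]] · [[1, 1], [2, 3]] = [[−59047, −59046], [39364, 39363]].

39363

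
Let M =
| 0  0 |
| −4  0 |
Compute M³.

M is strictly triangular, hence nilpotent: M² = 0, so M³ = 0.

[[0, 0], [0, 0]]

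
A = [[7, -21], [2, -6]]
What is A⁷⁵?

A² = A (a projection; rank 1, trace 1), so A⁷⁵ = A.

[[7, -21], [2, -6]]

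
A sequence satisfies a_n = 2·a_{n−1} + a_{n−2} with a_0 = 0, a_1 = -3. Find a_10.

With companion matrix T = [[2, 1], [1, 0]], [a_n, a_{n−1}]ᵀ = T·[a_{n−1}, a_{n−2}]ᵀ, so [a_10, a_9]ᵀ = T^9·[a_1, a_0]ᵀ.
T^9 = [[2378, 985], [985, 408]], giving [a_10, a_9]ᵀ = [[-7134], [-2955]].

-7134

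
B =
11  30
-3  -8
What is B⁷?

[[1271, 3810], [-381, -1142]]

tr B = 3 and det B = 2, so the characteristic polynomial is λ² − (3)λ + (2) with roots 2 and 1.
Eigenvectors give P = [[10, 3], [-3, -1]] with P⁻¹ = [[1, 3], [-3, -10]], and B = P·diag(2, 1)·P⁻¹.
Then B⁷ = P·diag(128, 1)·P⁻¹ = [[1280, 3], [-384, -1]] · [[1, 3], [-3, -10]] = [[1271, 3810], [-381, -1142]].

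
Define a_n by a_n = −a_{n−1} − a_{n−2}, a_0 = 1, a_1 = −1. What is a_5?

0

With companion matrix B = [[−1, −1], [1, 0]], [a_n, a_{n−1}]ᵀ = B·[a_{n−1}, a_{n−2}]ᵀ, so [a_5, a_4]ᵀ = B^4·[a_1, a_0]ᵀ.
B^4 = [[−1, −1], [1, 0]], giving [a_5, a_4]ᵀ = [[0], [−1]].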